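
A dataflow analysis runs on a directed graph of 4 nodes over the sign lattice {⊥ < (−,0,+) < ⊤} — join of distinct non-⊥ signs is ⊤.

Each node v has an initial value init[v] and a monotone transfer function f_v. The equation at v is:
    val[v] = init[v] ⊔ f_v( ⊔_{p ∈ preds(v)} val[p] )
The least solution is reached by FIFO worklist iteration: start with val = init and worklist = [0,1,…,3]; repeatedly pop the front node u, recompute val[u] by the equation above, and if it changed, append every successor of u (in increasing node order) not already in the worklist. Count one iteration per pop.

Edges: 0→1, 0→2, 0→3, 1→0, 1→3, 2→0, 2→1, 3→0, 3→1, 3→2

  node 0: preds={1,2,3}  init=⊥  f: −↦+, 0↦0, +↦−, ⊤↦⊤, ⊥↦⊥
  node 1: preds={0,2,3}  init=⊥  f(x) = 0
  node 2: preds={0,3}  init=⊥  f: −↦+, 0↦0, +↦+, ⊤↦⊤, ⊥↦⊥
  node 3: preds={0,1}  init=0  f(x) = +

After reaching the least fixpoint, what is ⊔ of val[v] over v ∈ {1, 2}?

⊤

Iteration log — 10 steps:
  step 1. node 0  ⊔preds=0  new=0  old=⊥  +wl: 
  step 2. node 1  ⊔preds=0  new=0  old=⊥  +wl: 0
  step 3. node 2  ⊔preds=0  new=0  old=⊥  +wl: 1
  step 4. node 3  ⊔preds=0  new=⊤  old=0  +wl: 2
  step 5. node 0  ⊔preds=⊤  new=⊤  old=0  +wl: 3
  step 6. node 1  ⊔preds=⊤  new=0  stable
  step 7. node 2  ⊔preds=⊤  new=⊤  old=0  +wl: 0,1
  step 8. node 3  ⊔preds=⊤  new=⊤  stable
  step 9. node 0  ⊔preds=⊤  new=⊤  stable
  step 10. node 1  ⊔preds=⊤  new=0  stable

Least fixpoint reached:
  node 0: ⊤
  node 1: 0
  node 2: ⊤
  node 3: ⊤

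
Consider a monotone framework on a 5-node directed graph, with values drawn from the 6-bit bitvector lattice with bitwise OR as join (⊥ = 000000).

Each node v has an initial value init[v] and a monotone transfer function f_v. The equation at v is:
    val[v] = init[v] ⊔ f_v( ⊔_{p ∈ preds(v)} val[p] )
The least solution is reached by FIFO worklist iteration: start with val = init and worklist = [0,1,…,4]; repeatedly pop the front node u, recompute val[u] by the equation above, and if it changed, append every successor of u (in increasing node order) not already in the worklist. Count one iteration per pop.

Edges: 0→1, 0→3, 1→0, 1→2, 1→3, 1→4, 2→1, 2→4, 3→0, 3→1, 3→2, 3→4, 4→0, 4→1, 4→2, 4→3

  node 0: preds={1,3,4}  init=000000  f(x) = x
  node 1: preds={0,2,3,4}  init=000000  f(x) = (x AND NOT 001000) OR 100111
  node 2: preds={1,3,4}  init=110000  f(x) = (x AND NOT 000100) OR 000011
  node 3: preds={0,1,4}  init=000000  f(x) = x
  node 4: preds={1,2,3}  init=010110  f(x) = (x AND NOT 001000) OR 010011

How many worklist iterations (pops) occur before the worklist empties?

Worklist (9 pops):
  #1 pop 0: in=010110 → 010110 (was 000000); enqueue []
  #2 pop 1: in=110110 → 110111 (was 000000); enqueue [0]
  #3 pop 2: in=110111 → 110011 (was 110000); enqueue [1]
  #4 pop 3: in=110111 → 110111 (was 000000); enqueue [2]
  #5 pop 4: in=110111 → 110111 (was 010110); enqueue [3]
  #6 pop 0: in=110111 → 110111 (was 010110); enqueue []
  #7 pop 1: in=110111 → 110111 (no change)
  #8 pop 2: in=110111 → 110011 (no change)
  #9 pop 3: in=110111 → 110111 (no change)

Fixpoint:
  val[0] = 110111
  val[1] = 110111
  val[2] = 110011
  val[3] = 110111
  val[4] = 110111

9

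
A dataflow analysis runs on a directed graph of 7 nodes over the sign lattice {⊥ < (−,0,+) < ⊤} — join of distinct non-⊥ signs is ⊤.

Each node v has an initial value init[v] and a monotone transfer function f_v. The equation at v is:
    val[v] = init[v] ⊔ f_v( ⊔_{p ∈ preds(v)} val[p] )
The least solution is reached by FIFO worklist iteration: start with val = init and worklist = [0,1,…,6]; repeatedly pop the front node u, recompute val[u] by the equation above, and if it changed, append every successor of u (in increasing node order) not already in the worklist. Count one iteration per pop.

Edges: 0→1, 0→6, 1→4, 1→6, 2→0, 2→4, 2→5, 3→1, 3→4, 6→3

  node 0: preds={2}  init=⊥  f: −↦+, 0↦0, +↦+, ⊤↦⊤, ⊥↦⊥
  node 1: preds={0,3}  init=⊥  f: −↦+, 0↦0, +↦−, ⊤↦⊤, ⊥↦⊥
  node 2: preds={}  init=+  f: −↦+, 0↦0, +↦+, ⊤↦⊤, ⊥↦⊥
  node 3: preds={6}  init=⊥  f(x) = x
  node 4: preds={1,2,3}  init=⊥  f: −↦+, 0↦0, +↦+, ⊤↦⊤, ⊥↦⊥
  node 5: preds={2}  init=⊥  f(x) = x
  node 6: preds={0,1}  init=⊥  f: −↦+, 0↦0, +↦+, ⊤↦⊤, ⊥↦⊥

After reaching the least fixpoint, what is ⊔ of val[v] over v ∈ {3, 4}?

Iteration log — 11 steps:
  step 1. node 0  ⊔preds=+  new=+  old=⊥  +wl: 
  step 2. node 1  ⊔preds=+  new=−  old=⊥  +wl: 
  step 3. node 2  ⊔preds=⊥  new=+  stable
  step 4. node 3  ⊔preds=⊥  new=⊥  stable
  step 5. node 4  ⊔preds=⊤  new=⊤  old=⊥  +wl: 
  step 6. node 5  ⊔preds=+  new=+  old=⊥  +wl: 
  step 7. node 6  ⊔preds=⊤  new=⊤  old=⊥  +wl: 3
  step 8. node 3  ⊔preds=⊤  new=⊤  old=⊥  +wl: 1,4
  step 9. node 1  ⊔preds=⊤  new=⊤  old=−  +wl: 6
  step 10. node 4  ⊔preds=⊤  new=⊤  stable
  step 11. node 6  ⊔preds=⊤  new=⊤  stable

Least fixpoint reached:
  node 0: +
  node 1: ⊤
  node 2: +
  node 3: ⊤
  node 4: ⊤
  node 5: +
  node 6: ⊤

⊤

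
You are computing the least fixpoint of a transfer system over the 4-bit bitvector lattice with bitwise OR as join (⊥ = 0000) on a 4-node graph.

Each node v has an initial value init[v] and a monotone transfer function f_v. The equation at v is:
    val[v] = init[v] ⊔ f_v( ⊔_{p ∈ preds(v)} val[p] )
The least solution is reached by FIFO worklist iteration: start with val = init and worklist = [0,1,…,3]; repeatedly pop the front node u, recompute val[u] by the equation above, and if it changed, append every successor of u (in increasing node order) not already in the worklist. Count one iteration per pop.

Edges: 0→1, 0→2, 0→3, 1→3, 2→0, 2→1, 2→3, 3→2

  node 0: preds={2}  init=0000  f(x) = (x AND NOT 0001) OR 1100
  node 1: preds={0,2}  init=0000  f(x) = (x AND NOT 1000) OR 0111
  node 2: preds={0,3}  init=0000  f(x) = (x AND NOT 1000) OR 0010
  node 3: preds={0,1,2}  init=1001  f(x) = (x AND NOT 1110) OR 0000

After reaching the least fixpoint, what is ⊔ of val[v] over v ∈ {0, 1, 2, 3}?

1111

Trace (8 dequeues):
  [1] u=0 | in 0000 | out 1100 | prev 0000 | push {}
  [2] u=1 | in 1100 | out 0111 | prev 0000 | push {}
  [3] u=2 | in 1101 | out 0111 | prev 0000 | push {0,1}
  [4] u=3 | in 1111 | out 1001 | ==
  [5] u=0 | in 0111 | out 1110 | prev 1100 | push {2,3}
  [6] u=1 | in 1111 | out 0111 | ==
  [7] u=2 | in 1111 | out 0111 | ==
  [8] u=3 | in 1111 | out 1001 | ==

Converged values:
  [0] 1110
  [1] 0111
  [2] 0111
  [3] 1001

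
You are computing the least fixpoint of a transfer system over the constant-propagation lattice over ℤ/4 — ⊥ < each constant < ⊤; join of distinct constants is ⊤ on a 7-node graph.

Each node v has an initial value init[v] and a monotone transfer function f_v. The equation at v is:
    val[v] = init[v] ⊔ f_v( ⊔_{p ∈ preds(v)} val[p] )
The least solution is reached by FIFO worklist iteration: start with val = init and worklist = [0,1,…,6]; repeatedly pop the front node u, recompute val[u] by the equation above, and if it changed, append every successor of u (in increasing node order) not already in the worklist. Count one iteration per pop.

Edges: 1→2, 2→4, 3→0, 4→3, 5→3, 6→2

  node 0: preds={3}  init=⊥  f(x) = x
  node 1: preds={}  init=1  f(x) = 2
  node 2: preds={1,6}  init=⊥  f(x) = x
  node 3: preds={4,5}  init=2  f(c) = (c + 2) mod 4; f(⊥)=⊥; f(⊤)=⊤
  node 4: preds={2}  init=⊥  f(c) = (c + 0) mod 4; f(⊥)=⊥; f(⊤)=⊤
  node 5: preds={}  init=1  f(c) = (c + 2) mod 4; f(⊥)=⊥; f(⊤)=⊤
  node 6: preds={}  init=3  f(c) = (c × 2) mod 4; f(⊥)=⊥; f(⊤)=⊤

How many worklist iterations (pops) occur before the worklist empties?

9

Worklist (9 pops):
  #1 pop 0: in=2 → 2 (was ⊥); enqueue []
  #2 pop 1: in=⊥ → ⊤ (was 1); enqueue []
  #3 pop 2: in=⊤ → ⊤ (was ⊥); enqueue []
  #4 pop 3: in=1 → ⊤ (was 2); enqueue [0]
  #5 pop 4: in=⊤ → ⊤ (was ⊥); enqueue [3]
  #6 pop 5: in=⊥ → 1 (no change)
  #7 pop 6: in=⊥ → 3 (no change)
  #8 pop 0: in=⊤ → ⊤ (was 2); enqueue []
  #9 pop 3: in=⊤ → ⊤ (no change)

Fixpoint:
  val[0] = ⊤
  val[1] = ⊤
  val[2] = ⊤
  val[3] = ⊤
  val[4] = ⊤
  val[5] = 1
  val[6] = 3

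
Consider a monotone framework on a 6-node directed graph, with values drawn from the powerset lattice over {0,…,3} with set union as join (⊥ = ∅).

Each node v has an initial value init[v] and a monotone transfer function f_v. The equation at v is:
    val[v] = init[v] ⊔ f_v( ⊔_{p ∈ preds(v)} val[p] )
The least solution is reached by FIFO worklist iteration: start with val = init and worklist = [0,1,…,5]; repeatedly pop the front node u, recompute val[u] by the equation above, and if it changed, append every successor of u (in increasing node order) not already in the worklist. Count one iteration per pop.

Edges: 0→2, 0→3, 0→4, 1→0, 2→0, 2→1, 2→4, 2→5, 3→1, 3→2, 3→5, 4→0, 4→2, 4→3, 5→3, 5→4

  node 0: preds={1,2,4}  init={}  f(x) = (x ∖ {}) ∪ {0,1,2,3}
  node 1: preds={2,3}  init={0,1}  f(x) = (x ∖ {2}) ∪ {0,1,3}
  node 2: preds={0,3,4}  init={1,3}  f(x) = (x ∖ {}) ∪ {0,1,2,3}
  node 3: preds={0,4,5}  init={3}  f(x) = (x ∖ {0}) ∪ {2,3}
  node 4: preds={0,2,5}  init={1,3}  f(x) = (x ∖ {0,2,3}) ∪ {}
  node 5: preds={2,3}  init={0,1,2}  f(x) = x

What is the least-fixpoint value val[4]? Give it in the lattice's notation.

Iteration log — 11 steps:
  step 1. node 0  ⊔preds={0,1,3}  new={0,1,2,3}  old={}  +wl: 
  step 2. node 1  ⊔preds={1,3}  new={0,1,3}  old={0,1}  +wl: 0
  step 3. node 2  ⊔preds={0,1,2,3}  new={0,1,2,3}  old={1,3}  +wl: 1
  step 4. node 3  ⊔preds={0,1,2,3}  new={1,2,3}  old={3}  +wl: 2
  step 5. node 4  ⊔preds={0,1,2,3}  new={1,3}  stable
  step 6. node 5  ⊔preds={0,1,2,3}  new={0,1,2,3}  old={0,1,2}  +wl: 3,4
  step 7. node 0  ⊔preds={0,1,2,3}  new={0,1,2,3}  stable
  step 8. node 1  ⊔preds={0,1,2,3}  new={0,1,3}  stable
  step 9. node 2  ⊔preds={0,1,2,3}  new={0,1,2,3}  stable
  step 10. node 3  ⊔preds={0,1,2,3}  new={1,2,3}  stable
  step 11. node 4  ⊔preds={0,1,2,3}  new={1,3}  stable

Least fixpoint reached:
  node 0: {0,1,2,3}
  node 1: {0,1,3}
  node 2: {0,1,2,3}
  node 3: {1,2,3}
  node 4: {1,3}
  node 5: {0,1,2,3}

{1,3}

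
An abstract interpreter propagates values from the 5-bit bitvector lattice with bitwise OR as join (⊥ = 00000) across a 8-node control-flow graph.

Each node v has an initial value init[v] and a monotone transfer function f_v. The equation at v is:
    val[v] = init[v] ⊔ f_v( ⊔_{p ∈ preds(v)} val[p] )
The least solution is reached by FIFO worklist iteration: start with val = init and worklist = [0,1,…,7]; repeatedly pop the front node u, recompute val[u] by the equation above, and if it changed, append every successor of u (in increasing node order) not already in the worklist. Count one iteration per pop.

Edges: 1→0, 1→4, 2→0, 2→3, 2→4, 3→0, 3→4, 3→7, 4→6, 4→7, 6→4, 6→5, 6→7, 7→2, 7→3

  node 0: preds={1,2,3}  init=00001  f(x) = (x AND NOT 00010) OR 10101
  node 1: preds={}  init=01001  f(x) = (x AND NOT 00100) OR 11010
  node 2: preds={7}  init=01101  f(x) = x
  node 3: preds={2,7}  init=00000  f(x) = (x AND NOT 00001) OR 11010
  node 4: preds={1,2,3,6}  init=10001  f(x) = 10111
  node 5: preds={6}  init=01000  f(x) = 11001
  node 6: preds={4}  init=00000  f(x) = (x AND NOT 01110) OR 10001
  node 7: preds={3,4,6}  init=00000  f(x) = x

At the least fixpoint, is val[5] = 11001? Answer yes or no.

yes

Worklist (15 pops):
  #1 pop 0: in=01101 → 11101 (was 00001); enqueue []
  #2 pop 1: in=00000 → 11011 (was 01001); enqueue [0]
  #3 pop 2: in=00000 → 01101 (no change)
  #4 pop 3: in=01101 → 11110 (was 00000); enqueue []
  #5 pop 4: in=11111 → 10111 (was 10001); enqueue []
  #6 pop 5: in=00000 → 11001 (was 01000); enqueue []
  #7 pop 6: in=10111 → 10001 (was 00000); enqueue [4,5]
  #8 pop 7: in=11111 → 11111 (was 00000); enqueue [2,3]
  #9 pop 0: in=11111 → 11101 (no change)
  #10 pop 4: in=11111 → 10111 (no change)
  #11 pop 5: in=10001 → 11001 (no change)
  #12 pop 2: in=11111 → 11111 (was 01101); enqueue [0,4]
  #13 pop 3: in=11111 → 11110 (no change)
  #14 pop 0: in=11111 → 11101 (no change)
  #15 pop 4: in=11111 → 10111 (no change)

Fixpoint:
  val[0] = 11101
  val[1] = 11011
  val[2] = 11111
  val[3] = 11110
  val[4] = 10111
  val[5] = 11001
  val[6] = 10001
  val[7] = 11111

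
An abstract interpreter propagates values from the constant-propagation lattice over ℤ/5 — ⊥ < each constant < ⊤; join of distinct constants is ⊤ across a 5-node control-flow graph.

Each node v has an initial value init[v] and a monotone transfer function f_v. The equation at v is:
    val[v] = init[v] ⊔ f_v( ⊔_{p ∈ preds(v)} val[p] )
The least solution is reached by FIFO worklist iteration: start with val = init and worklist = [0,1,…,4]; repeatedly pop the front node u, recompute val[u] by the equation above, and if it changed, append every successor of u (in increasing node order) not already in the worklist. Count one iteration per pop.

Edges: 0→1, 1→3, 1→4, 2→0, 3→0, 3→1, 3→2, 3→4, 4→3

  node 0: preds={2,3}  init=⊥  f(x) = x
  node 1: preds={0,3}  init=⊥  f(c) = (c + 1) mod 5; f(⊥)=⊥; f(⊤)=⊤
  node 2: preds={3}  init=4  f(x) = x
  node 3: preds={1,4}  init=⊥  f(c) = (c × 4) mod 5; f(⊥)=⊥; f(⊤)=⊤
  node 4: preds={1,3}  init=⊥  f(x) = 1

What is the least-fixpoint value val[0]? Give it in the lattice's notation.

Iteration log — 13 steps:
  step 1. node 0  ⊔preds=4  new=4  old=⊥  +wl: 
  step 2. node 1  ⊔preds=4  new=0  old=⊥  +wl: 
  step 3. node 2  ⊔preds=⊥  new=4  stable
  step 4. node 3  ⊔preds=0  new=0  old=⊥  +wl: 0,1,2
  step 5. node 4  ⊔preds=0  new=1  old=⊥  +wl: 3
  step 6. node 0  ⊔preds=⊤  new=⊤  old=4  +wl: 
  step 7. node 1  ⊔preds=⊤  new=⊤  old=0  +wl: 4
  step 8. node 2  ⊔preds=0  new=⊤  old=4  +wl: 0
  step 9. node 3  ⊔preds=⊤  new=⊤  old=0  +wl: 1,2
  step 10. node 4  ⊔preds=⊤  new=1  stable
  step 11. node 0  ⊔preds=⊤  new=⊤  stable
  step 12. node 1  ⊔preds=⊤  new=⊤  stable
  step 13. node 2  ⊔preds=⊤  new=⊤  stable

Least fixpoint reached:
  node 0: ⊤
  node 1: ⊤
  node 2: ⊤
  node 3: ⊤
  node 4: 1

⊤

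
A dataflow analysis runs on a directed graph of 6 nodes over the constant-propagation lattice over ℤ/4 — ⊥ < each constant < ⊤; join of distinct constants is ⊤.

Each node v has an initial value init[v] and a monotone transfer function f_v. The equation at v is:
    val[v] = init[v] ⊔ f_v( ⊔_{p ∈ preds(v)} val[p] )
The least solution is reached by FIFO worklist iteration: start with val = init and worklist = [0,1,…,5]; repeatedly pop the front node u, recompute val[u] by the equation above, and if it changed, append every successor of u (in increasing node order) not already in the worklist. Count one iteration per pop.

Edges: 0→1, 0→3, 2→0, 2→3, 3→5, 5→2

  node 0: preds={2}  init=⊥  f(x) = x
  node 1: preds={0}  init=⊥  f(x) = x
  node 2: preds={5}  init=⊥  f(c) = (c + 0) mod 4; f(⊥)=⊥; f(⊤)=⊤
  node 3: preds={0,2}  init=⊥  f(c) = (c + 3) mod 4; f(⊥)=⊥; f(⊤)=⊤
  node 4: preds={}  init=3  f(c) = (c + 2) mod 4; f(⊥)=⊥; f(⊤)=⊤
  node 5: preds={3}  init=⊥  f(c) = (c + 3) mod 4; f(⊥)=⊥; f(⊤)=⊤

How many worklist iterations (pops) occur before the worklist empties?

Iteration log — 6 steps:
  step 1. node 0  ⊔preds=⊥  new=⊥  stable
  step 2. node 1  ⊔preds=⊥  new=⊥  stable
  step 3. node 2  ⊔preds=⊥  new=⊥  stable
  step 4. node 3  ⊔preds=⊥  new=⊥  stable
  step 5. node 4  ⊔preds=⊥  new=3  stable
  step 6. node 5  ⊔preds=⊥  new=⊥  stable

Least fixpoint reached:
  node 0: ⊥
  node 1: ⊥
  node 2: ⊥
  node 3: ⊥
  node 4: 3
  node 5: ⊥

6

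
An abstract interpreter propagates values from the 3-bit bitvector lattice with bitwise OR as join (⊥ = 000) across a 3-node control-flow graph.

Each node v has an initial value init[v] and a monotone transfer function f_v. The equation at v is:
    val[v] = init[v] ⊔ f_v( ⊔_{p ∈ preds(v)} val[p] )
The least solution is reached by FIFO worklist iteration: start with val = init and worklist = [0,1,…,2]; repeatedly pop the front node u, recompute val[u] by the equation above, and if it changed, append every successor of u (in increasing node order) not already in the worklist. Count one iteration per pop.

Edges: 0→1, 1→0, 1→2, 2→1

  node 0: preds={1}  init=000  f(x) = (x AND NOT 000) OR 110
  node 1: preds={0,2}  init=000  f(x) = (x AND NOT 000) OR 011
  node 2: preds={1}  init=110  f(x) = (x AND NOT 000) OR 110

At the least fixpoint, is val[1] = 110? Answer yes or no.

Iteration log — 5 steps:
  step 1. node 0  ⊔preds=000  new=110  old=000  +wl: 
  step 2. node 1  ⊔preds=110  new=111  old=000  +wl: 0
  step 3. node 2  ⊔preds=111  new=111  old=110  +wl: 1
  step 4. node 0  ⊔preds=111  new=111  old=110  +wl: 
  step 5. node 1  ⊔preds=111  new=111  stable

Least fixpoint reached:
  node 0: 111
  node 1: 111
  node 2: 111

no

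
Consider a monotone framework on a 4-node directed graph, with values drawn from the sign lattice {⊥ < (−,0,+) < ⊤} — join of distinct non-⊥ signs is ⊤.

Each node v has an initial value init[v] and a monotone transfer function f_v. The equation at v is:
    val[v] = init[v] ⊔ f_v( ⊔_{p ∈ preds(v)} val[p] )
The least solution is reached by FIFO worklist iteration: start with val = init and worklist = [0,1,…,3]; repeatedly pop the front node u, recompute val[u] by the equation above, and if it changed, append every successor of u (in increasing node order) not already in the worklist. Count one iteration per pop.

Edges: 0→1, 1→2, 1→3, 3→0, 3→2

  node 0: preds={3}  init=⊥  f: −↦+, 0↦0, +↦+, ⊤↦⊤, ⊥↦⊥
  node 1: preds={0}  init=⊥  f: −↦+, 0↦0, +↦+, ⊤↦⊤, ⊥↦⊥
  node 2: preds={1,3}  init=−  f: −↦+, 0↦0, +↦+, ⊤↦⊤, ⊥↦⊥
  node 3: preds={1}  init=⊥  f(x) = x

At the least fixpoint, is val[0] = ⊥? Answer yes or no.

Worklist (4 pops):
  #1 pop 0: in=⊥ → ⊥ (no change)
  #2 pop 1: in=⊥ → ⊥ (no change)
  #3 pop 2: in=⊥ → − (no change)
  #4 pop 3: in=⊥ → ⊥ (no change)

Fixpoint:
  val[0] = ⊥
  val[1] = ⊥
  val[2] = −
  val[3] = ⊥

yes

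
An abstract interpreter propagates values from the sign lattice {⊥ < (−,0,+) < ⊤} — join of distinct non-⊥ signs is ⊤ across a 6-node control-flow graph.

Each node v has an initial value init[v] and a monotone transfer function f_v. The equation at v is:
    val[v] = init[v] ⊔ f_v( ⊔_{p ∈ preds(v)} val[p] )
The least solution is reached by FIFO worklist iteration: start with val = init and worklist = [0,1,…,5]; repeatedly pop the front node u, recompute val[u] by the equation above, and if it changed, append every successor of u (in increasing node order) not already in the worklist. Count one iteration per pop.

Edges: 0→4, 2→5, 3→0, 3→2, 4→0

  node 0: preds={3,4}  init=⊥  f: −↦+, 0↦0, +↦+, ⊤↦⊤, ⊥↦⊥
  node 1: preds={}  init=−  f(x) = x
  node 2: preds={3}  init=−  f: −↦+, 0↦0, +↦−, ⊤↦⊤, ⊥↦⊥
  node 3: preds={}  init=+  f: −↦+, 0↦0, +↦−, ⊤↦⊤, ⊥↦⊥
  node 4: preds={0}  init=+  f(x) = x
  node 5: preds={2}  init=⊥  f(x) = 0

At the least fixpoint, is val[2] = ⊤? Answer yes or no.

Iteration log — 6 steps:
  step 1. node 0  ⊔preds=+  new=+  old=⊥  +wl: 
  step 2. node 1  ⊔preds=⊥  new=−  stable
  step 3. node 2  ⊔preds=+  new=−  stable
  step 4. node 3  ⊔preds=⊥  new=+  stable
  step 5. node 4  ⊔preds=+  new=+  stable
  step 6. node 5  ⊔preds=−  new=0  old=⊥  +wl: 

Least fixpoint reached:
  node 0: +
  node 1: −
  node 2: −
  node 3: +
  node 4: +
  node 5: 0

no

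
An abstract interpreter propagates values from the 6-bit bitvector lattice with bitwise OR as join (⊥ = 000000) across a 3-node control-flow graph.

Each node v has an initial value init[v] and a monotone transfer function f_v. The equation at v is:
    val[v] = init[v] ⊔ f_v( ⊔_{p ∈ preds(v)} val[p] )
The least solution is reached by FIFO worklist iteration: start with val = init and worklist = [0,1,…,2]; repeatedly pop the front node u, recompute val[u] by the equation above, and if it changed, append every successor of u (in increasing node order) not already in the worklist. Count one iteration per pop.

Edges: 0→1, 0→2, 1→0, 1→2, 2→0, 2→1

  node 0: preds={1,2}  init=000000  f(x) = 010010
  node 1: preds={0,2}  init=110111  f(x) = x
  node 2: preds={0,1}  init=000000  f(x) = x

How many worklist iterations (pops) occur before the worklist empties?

5

Trace (5 dequeues):
  [1] u=0 | in 110111 | out 010010 | prev 000000 | push {}
  [2] u=1 | in 010010 | out 110111 | ==
  [3] u=2 | in 110111 | out 110111 | prev 000000 | push {0,1}
  [4] u=0 | in 110111 | out 010010 | ==
  [5] u=1 | in 110111 | out 110111 | ==

Converged values:
  [0] 010010
  [1] 110111
  [2] 110111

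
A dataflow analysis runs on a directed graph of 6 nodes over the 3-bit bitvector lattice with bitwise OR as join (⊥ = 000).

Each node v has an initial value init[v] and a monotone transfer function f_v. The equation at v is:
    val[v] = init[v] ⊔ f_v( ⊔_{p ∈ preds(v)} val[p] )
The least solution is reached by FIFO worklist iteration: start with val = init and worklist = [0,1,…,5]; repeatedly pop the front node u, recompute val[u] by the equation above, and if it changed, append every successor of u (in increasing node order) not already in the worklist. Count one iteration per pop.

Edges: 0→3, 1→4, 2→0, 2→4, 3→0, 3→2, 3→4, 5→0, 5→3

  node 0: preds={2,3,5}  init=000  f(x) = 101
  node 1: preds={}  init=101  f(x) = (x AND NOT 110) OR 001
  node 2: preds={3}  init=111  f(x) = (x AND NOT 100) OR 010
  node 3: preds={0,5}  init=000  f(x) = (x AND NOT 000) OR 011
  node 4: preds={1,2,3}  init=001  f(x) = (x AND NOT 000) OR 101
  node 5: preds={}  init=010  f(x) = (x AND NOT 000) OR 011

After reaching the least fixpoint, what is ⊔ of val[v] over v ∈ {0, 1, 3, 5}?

Worklist (9 pops):
  #1 pop 0: in=111 → 101 (was 000); enqueue []
  #2 pop 1: in=000 → 101 (no change)
  #3 pop 2: in=000 → 111 (no change)
  #4 pop 3: in=111 → 111 (was 000); enqueue [0,2]
  #5 pop 4: in=111 → 111 (was 001); enqueue []
  #6 pop 5: in=000 → 011 (was 010); enqueue [3]
  #7 pop 0: in=111 → 101 (no change)
  #8 pop 2: in=111 → 111 (no change)
  #9 pop 3: in=111 → 111 (no change)

Fixpoint:
  val[0] = 101
  val[1] = 101
  val[2] = 111
  val[3] = 111
  val[4] = 111
  val[5] = 011

111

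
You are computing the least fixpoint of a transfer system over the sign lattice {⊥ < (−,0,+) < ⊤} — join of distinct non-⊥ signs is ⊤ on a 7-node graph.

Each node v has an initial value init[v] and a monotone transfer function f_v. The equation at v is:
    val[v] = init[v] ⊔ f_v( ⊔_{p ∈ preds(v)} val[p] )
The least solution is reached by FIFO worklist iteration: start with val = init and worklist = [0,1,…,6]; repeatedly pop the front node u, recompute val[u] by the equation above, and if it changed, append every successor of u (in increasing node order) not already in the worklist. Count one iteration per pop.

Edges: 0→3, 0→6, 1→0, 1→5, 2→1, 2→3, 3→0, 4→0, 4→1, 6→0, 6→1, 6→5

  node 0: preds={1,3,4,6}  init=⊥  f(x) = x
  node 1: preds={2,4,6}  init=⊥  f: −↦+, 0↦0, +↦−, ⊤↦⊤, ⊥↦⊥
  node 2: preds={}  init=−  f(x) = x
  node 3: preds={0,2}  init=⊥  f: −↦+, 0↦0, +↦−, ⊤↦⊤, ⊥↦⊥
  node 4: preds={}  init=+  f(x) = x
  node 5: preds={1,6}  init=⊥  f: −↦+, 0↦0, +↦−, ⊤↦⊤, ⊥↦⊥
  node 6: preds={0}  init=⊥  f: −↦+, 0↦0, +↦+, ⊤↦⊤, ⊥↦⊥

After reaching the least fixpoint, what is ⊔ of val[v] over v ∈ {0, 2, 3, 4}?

Trace (15 dequeues):
  [1] u=0 | in + | out + | prev ⊥ | push {}
  [2] u=1 | in ⊤ | out ⊤ | prev ⊥ | push {0}
  [3] u=2 | in ⊥ | out − | ==
  [4] u=3 | in ⊤ | out ⊤ | prev ⊥ | push {}
  [5] u=4 | in ⊥ | out + | ==
  [6] u=5 | in ⊤ | out ⊤ | prev ⊥ | push {}
  [7] u=6 | in + | out + | prev ⊥ | push {1,5}
  [8] u=0 | in ⊤ | out ⊤ | prev + | push {3,6}
  [9] u=1 | in ⊤ | out ⊤ | ==
  [10] u=5 | in ⊤ | out ⊤ | ==
  [11] u=3 | in ⊤ | out ⊤ | ==
  [12] u=6 | in ⊤ | out ⊤ | prev + | push {0,1,5}
  [13] u=0 | in ⊤ | out ⊤ | ==
  [14] u=1 | in ⊤ | out ⊤ | ==
  [15] u=5 | in ⊤ | out ⊤ | ==

Converged values:
  [0] ⊤
  [1] ⊤
  [2] −
  [3] ⊤
  [4] +
  [5] ⊤
  [6] ⊤

⊤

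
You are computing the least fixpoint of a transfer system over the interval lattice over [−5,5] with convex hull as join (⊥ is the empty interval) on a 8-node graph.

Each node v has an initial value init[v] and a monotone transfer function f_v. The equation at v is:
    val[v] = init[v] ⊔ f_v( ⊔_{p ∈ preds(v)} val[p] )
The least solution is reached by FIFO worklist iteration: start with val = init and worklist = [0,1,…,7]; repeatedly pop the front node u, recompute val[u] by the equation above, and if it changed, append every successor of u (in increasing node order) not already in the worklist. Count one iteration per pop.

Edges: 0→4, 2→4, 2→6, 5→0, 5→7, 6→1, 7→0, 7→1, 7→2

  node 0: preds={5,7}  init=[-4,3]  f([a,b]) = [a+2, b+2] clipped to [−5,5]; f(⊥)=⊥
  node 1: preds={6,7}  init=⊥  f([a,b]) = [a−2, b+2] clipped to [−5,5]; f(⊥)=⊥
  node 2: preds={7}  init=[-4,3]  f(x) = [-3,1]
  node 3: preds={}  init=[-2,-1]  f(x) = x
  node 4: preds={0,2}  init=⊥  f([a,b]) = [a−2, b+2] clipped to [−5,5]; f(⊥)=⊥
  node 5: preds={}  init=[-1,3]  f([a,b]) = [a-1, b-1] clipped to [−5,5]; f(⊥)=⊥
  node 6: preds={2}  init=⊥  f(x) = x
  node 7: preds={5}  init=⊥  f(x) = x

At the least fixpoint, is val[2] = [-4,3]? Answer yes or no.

yes

Iteration log — 11 steps:
  step 1. node 0  ⊔preds=[-1,3]  new=[-4,5]  old=[-4,3]  +wl: 
  step 2. node 1  ⊔preds=⊥  new=⊥  stable
  step 3. node 2  ⊔preds=⊥  new=[-4,3]  stable
  step 4. node 3  ⊔preds=⊥  new=[-2,-1]  stable
  step 5. node 4  ⊔preds=[-4,5]  new=[-5,5]  old=⊥  +wl: 
  step 6. node 5  ⊔preds=⊥  new=[-1,3]  stable
  step 7. node 6  ⊔preds=[-4,3]  new=[-4,3]  old=⊥  +wl: 1
  step 8. node 7  ⊔preds=[-1,3]  new=[-1,3]  old=⊥  +wl: 0,2
  step 9. node 1  ⊔preds=[-4,3]  new=[-5,5]  old=⊥  +wl: 
  step 10. node 0  ⊔preds=[-1,3]  new=[-4,5]  stable
  step 11. node 2  ⊔preds=[-1,3]  new=[-4,3]  stable

Least fixpoint reached:
  node 0: [-4,5]
  node 1: [-5,5]
  node 2: [-4,3]
  node 3: [-2,-1]
  node 4: [-5,5]
  node 5: [-1,3]
  node 6: [-4,3]
  node 7: [-1,3]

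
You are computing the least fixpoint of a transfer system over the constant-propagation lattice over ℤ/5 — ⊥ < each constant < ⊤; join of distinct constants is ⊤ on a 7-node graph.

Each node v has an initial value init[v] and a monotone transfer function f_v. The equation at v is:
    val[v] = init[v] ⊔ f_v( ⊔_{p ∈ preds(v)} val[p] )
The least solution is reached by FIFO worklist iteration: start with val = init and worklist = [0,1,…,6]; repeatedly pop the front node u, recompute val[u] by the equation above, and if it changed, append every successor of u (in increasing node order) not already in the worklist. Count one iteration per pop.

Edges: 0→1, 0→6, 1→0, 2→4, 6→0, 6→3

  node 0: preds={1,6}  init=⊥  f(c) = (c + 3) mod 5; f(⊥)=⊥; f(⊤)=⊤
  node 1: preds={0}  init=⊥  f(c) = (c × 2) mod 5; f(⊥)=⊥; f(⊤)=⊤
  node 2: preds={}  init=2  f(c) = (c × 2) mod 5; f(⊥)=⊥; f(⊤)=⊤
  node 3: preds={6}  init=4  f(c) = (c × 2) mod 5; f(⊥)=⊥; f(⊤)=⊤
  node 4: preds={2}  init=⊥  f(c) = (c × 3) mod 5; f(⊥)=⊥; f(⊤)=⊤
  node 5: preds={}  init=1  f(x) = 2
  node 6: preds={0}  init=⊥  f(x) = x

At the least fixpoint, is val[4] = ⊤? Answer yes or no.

Worklist (7 pops):
  #1 pop 0: in=⊥ → ⊥ (no change)
  #2 pop 1: in=⊥ → ⊥ (no change)
  #3 pop 2: in=⊥ → 2 (no change)
  #4 pop 3: in=⊥ → 4 (no change)
  #5 pop 4: in=2 → 1 (was ⊥); enqueue []
  #6 pop 5: in=⊥ → ⊤ (was 1); enqueue []
  #7 pop 6: in=⊥ → ⊥ (no change)

Fixpoint:
  val[0] = ⊥
  val[1] = ⊥
  val[2] = 2
  val[3] = 4
  val[4] = 1
  val[5] = ⊤
  val[6] = ⊥

no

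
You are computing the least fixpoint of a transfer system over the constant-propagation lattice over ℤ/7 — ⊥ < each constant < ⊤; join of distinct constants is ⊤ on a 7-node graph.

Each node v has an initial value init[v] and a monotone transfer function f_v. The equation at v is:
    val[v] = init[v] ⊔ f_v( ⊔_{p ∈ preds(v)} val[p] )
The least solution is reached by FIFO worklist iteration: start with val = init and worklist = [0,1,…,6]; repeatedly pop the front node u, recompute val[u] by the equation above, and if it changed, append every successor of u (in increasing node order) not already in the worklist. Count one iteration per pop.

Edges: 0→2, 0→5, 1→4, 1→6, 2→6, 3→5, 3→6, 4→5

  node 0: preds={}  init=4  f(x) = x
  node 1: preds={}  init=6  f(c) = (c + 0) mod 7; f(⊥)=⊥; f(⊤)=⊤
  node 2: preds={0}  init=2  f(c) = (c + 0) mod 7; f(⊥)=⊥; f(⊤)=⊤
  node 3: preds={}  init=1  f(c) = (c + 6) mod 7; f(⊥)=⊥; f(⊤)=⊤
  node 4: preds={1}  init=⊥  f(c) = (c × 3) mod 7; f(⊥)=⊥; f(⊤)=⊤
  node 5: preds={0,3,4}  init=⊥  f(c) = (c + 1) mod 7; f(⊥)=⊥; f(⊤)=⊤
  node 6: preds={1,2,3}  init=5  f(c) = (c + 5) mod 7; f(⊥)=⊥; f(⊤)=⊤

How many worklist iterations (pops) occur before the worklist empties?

Trace (7 dequeues):
  [1] u=0 | in ⊥ | out 4 | ==
  [2] u=1 | in ⊥ | out 6 | ==
  [3] u=2 | in 4 | out ⊤ | prev 2 | push {}
  [4] u=3 | in ⊥ | out 1 | ==
  [5] u=4 | in 6 | out 4 | prev ⊥ | push {}
  [6] u=5 | in ⊤ | out ⊤ | prev ⊥ | push {}
  [7] u=6 | in ⊤ | out ⊤ | prev 5 | push {}

Converged values:
  [0] 4
  [1] 6
  [2] ⊤
  [3] 1
  [4] 4
  [5] ⊤
  [6] ⊤

7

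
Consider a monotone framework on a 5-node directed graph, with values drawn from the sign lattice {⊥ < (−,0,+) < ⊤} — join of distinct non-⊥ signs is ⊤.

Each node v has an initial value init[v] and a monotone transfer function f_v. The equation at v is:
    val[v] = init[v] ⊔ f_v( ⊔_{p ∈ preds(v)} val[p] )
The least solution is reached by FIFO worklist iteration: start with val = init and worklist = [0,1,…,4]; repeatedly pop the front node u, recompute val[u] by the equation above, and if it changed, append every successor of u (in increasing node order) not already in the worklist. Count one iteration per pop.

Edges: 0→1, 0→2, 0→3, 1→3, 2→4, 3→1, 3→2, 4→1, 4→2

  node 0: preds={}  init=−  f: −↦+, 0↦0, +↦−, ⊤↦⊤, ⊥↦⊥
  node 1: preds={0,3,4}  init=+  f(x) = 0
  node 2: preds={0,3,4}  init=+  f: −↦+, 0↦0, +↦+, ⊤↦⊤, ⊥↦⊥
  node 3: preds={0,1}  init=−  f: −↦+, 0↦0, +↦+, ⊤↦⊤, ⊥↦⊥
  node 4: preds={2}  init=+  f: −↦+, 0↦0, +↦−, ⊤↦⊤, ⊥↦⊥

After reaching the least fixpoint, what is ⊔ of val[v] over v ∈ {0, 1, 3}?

⊤

Worklist (7 pops):
  #1 pop 0: in=⊥ → − (no change)
  #2 pop 1: in=⊤ → ⊤ (was +); enqueue []
  #3 pop 2: in=⊤ → ⊤ (was +); enqueue []
  #4 pop 3: in=⊤ → ⊤ (was −); enqueue [1,2]
  #5 pop 4: in=⊤ → ⊤ (was +); enqueue []
  #6 pop 1: in=⊤ → ⊤ (no change)
  #7 pop 2: in=⊤ → ⊤ (no change)

Fixpoint:
  val[0] = −
  val[1] = ⊤
  val[2] = ⊤
  val[3] = ⊤
  val[4] = ⊤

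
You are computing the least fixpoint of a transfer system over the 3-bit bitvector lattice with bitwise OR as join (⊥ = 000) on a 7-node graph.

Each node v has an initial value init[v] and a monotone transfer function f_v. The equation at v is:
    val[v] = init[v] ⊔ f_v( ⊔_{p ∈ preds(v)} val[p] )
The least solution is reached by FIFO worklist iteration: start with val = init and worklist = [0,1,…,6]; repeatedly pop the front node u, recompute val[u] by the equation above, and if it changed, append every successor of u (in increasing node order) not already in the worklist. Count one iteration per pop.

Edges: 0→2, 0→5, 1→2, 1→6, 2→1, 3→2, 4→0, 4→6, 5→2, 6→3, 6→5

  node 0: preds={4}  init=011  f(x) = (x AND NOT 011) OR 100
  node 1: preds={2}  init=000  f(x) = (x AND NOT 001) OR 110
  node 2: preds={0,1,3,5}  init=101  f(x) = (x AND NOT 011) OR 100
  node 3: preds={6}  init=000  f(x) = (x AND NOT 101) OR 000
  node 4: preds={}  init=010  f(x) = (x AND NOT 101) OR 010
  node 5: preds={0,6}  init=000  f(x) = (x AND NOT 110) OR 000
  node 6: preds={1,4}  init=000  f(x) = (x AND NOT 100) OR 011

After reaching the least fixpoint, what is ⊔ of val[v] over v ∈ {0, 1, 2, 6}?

111

Iteration log — 11 steps:
  step 1. node 0  ⊔preds=010  new=111  old=011  +wl: 
  step 2. node 1  ⊔preds=101  new=110  old=000  +wl: 
  step 3. node 2  ⊔preds=111  new=101  stable
  step 4. node 3  ⊔preds=000  new=000  stable
  step 5. node 4  ⊔preds=000  new=010  stable
  step 6. node 5  ⊔preds=111  new=001  old=000  +wl: 2
  step 7. node 6  ⊔preds=110  new=011  old=000  +wl: 3,5
  step 8. node 2  ⊔preds=111  new=101  stable
  step 9. node 3  ⊔preds=011  new=010  old=000  +wl: 2
  step 10. node 5  ⊔preds=111  new=001  stable
  step 11. node 2  ⊔preds=111  new=101  stable

Least fixpoint reached:
  node 0: 111
  node 1: 110
  node 2: 101
  node 3: 010
  node 4: 010
  node 5: 001
  node 6: 011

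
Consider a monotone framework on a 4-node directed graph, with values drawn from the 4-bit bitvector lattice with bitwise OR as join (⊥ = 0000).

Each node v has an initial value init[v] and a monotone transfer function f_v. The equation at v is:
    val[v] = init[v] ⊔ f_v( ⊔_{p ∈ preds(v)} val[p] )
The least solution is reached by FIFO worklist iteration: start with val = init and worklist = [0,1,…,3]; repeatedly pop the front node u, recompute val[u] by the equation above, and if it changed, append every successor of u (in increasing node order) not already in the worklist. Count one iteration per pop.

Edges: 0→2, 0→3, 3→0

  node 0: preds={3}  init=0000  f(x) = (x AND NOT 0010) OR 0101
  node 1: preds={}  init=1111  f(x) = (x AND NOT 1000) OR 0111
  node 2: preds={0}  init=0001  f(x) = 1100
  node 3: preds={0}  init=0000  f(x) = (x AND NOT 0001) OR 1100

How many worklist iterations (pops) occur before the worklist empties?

Trace (7 dequeues):
  [1] u=0 | in 0000 | out 0101 | prev 0000 | push {}
  [2] u=1 | in 0000 | out 1111 | ==
  [3] u=2 | in 0101 | out 1101 | prev 0001 | push {}
  [4] u=3 | in 0101 | out 1100 | prev 0000 | push {0}
  [5] u=0 | in 1100 | out 1101 | prev 0101 | push {2,3}
  [6] u=2 | in 1101 | out 1101 | ==
  [7] u=3 | in 1101 | out 1100 | ==

Converged values:
  [0] 1101
  [1] 1111
  [2] 1101
  [3] 1100

7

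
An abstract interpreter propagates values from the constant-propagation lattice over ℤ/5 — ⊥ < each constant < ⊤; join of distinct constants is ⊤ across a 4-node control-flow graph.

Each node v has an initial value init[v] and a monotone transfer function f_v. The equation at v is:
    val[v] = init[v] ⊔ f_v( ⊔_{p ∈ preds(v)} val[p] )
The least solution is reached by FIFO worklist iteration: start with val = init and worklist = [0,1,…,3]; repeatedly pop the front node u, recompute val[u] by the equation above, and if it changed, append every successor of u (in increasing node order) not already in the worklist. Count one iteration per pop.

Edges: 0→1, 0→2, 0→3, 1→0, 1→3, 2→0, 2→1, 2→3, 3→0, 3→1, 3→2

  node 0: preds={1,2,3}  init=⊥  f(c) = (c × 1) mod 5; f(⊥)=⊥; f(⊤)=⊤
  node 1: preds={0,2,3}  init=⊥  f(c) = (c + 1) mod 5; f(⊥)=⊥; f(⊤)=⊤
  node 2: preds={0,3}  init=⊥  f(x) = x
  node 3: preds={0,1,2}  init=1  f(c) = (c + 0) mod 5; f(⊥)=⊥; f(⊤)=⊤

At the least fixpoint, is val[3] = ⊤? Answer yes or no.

Trace (10 dequeues):
  [1] u=0 | in 1 | out 1 | prev ⊥ | push {}
  [2] u=1 | in 1 | out 2 | prev ⊥ | push {0}
  [3] u=2 | in 1 | out 1 | prev ⊥ | push {1}
  [4] u=3 | in ⊤ | out ⊤ | prev 1 | push {2}
  [5] u=0 | in ⊤ | out ⊤ | prev 1 | push {3}
  [6] u=1 | in ⊤ | out ⊤ | prev 2 | push {0}
  [7] u=2 | in ⊤ | out ⊤ | prev 1 | push {1}
  [8] u=3 | in ⊤ | out ⊤ | ==
  [9] u=0 | in ⊤ | out ⊤ | ==
  [10] u=1 | in ⊤ | out ⊤ | ==

Converged values:
  [0] ⊤
  [1] ⊤
  [2] ⊤
  [3] ⊤

yes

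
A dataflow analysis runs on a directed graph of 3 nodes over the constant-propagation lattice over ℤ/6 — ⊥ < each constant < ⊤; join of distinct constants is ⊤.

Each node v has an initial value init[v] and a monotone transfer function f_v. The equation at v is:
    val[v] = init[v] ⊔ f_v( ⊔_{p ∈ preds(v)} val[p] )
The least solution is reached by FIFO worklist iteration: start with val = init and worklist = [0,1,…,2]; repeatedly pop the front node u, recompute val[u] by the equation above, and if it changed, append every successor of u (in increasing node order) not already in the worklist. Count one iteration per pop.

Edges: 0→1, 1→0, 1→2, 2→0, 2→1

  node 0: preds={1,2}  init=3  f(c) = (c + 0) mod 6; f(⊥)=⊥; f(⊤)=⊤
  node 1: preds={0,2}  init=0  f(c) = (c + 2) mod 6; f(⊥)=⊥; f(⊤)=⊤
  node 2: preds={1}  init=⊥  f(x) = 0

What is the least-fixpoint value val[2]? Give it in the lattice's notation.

Trace (5 dequeues):
  [1] u=0 | in 0 | out ⊤ | prev 3 | push {}
  [2] u=1 | in ⊤ | out ⊤ | prev 0 | push {0}
  [3] u=2 | in ⊤ | out 0 | prev ⊥ | push {1}
  [4] u=0 | in ⊤ | out ⊤ | ==
  [5] u=1 | in ⊤ | out ⊤ | ==

Converged values:
  [0] ⊤
  [1] ⊤
  [2] 0

0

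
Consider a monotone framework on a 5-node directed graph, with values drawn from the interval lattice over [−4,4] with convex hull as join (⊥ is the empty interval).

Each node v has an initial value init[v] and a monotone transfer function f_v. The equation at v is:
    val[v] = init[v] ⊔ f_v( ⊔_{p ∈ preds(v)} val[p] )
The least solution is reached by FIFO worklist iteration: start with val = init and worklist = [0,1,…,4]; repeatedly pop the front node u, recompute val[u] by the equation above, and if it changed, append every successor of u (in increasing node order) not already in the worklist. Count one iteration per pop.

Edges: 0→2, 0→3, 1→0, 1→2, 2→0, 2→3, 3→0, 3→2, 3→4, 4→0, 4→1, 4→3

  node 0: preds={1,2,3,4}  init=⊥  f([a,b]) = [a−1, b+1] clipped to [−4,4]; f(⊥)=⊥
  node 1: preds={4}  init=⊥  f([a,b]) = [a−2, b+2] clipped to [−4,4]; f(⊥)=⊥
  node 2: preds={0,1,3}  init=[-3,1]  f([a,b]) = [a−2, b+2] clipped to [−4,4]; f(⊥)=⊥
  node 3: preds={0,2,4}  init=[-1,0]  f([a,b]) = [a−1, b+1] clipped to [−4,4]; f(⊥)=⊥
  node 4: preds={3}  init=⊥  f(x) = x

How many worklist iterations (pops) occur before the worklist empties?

Iteration log — 11 steps:
  step 1. node 0  ⊔preds=[-3,1]  new=[-4,2]  old=⊥  +wl: 
  step 2. node 1  ⊔preds=⊥  new=⊥  stable
  step 3. node 2  ⊔preds=[-4,2]  new=[-4,4]  old=[-3,1]  +wl: 0
  step 4. node 3  ⊔preds=[-4,4]  new=[-4,4]  old=[-1,0]  +wl: 2
  step 5. node 4  ⊔preds=[-4,4]  new=[-4,4]  old=⊥  +wl: 1,3
  step 6. node 0  ⊔preds=[-4,4]  new=[-4,4]  old=[-4,2]  +wl: 
  step 7. node 2  ⊔preds=[-4,4]  new=[-4,4]  stable
  step 8. node 1  ⊔preds=[-4,4]  new=[-4,4]  old=⊥  +wl: 0,2
  step 9. node 3  ⊔preds=[-4,4]  new=[-4,4]  stable
  step 10. node 0  ⊔preds=[-4,4]  new=[-4,4]  stable
  step 11. node 2  ⊔preds=[-4,4]  new=[-4,4]  stable

Least fixpoint reached:
  node 0: [-4,4]
  node 1: [-4,4]
  node 2: [-4,4]
  node 3: [-4,4]
  node 4: [-4,4]

11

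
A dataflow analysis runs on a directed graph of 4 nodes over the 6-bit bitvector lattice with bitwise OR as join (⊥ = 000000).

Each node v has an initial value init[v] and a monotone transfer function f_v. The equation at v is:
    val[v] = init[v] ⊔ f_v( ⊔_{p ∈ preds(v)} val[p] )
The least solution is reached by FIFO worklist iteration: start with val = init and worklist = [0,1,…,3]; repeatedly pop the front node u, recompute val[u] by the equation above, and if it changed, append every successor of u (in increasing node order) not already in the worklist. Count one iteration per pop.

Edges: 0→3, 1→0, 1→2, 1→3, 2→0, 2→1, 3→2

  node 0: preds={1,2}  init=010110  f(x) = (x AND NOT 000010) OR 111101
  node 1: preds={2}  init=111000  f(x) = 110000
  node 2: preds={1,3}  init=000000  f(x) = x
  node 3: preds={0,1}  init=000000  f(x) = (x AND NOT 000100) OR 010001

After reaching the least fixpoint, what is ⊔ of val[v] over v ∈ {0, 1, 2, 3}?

Iteration log — 9 steps:
  step 1. node 0  ⊔preds=111000  new=111111  old=010110  +wl: 
  step 2. node 1  ⊔preds=000000  new=111000  stable
  step 3. node 2  ⊔preds=111000  new=111000  old=000000  +wl: 0,1
  step 4. node 3  ⊔preds=111111  new=111011  old=000000  +wl: 2
  step 5. node 0  ⊔preds=111000  new=111111  stable
  step 6. node 1  ⊔preds=111000  new=111000  stable
  step 7. node 2  ⊔preds=111011  new=111011  old=111000  +wl: 0,1
  step 8. node 0  ⊔preds=111011  new=111111  stable
  step 9. node 1  ⊔preds=111011  new=111000  stable

Least fixpoint reached:
  node 0: 111111
  node 1: 111000
  node 2: 111011
  node 3: 111011

111111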